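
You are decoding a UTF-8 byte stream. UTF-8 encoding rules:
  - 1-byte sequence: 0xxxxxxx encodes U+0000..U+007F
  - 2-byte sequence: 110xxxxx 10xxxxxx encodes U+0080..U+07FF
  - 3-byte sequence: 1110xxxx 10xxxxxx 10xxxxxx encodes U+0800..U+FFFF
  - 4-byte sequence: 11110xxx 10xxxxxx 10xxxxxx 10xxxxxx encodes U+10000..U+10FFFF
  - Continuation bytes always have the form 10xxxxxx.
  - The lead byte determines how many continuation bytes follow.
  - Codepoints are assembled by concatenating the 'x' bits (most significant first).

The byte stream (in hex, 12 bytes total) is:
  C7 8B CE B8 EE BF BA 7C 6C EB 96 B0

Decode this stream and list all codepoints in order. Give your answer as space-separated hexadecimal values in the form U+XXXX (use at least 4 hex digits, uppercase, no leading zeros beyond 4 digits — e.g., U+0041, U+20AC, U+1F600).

Byte[0]=C7: 2-byte lead, need 1 cont bytes. acc=0x7
Byte[1]=8B: continuation. acc=(acc<<6)|0x0B=0x1CB
Completed: cp=U+01CB (starts at byte 0)
Byte[2]=CE: 2-byte lead, need 1 cont bytes. acc=0xE
Byte[3]=B8: continuation. acc=(acc<<6)|0x38=0x3B8
Completed: cp=U+03B8 (starts at byte 2)
Byte[4]=EE: 3-byte lead, need 2 cont bytes. acc=0xE
Byte[5]=BF: continuation. acc=(acc<<6)|0x3F=0x3BF
Byte[6]=BA: continuation. acc=(acc<<6)|0x3A=0xEFFA
Completed: cp=U+EFFA (starts at byte 4)
Byte[7]=7C: 1-byte ASCII. cp=U+007C
Byte[8]=6C: 1-byte ASCII. cp=U+006C
Byte[9]=EB: 3-byte lead, need 2 cont bytes. acc=0xB
Byte[10]=96: continuation. acc=(acc<<6)|0x16=0x2D6
Byte[11]=B0: continuation. acc=(acc<<6)|0x30=0xB5B0
Completed: cp=U+B5B0 (starts at byte 9)

Answer: U+01CB U+03B8 U+EFFA U+007C U+006C U+B5B0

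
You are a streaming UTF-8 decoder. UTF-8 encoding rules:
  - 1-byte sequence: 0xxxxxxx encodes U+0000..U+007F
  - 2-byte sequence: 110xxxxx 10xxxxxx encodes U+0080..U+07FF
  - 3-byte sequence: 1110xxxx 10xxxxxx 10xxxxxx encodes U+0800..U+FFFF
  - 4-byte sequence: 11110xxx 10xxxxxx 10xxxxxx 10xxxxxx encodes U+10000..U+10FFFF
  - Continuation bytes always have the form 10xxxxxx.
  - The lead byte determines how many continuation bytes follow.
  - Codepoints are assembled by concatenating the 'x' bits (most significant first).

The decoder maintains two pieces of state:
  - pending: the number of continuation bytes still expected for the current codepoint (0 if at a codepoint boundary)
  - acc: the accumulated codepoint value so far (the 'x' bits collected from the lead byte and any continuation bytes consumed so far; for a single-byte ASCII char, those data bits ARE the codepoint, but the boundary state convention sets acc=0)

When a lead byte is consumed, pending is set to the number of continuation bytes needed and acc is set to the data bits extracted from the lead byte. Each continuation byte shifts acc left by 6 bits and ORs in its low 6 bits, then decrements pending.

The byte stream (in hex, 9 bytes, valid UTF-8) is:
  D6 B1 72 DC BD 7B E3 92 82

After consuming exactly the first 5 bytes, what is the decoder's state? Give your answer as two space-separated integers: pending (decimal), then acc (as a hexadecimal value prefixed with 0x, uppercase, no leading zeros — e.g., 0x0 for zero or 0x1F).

Answer: 0 0x73D

Derivation:
Byte[0]=D6: 2-byte lead. pending=1, acc=0x16
Byte[1]=B1: continuation. acc=(acc<<6)|0x31=0x5B1, pending=0
Byte[2]=72: 1-byte. pending=0, acc=0x0
Byte[3]=DC: 2-byte lead. pending=1, acc=0x1C
Byte[4]=BD: continuation. acc=(acc<<6)|0x3D=0x73D, pending=0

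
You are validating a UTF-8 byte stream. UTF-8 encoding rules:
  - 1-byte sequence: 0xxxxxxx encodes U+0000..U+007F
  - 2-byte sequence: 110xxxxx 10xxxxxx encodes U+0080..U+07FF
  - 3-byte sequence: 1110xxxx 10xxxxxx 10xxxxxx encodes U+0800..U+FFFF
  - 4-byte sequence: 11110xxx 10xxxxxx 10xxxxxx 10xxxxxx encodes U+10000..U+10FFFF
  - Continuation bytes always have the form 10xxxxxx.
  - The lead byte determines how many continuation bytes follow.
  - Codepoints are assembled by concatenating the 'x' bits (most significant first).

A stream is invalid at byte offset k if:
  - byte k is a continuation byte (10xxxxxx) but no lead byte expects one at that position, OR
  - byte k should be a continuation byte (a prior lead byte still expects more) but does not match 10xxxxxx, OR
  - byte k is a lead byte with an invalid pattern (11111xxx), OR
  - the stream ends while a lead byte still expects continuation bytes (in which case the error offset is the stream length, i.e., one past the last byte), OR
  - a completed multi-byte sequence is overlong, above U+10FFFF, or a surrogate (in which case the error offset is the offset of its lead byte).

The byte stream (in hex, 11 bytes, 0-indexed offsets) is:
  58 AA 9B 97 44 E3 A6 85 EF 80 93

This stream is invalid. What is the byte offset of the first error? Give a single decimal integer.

Answer: 1

Derivation:
Byte[0]=58: 1-byte ASCII. cp=U+0058
Byte[1]=AA: INVALID lead byte (not 0xxx/110x/1110/11110)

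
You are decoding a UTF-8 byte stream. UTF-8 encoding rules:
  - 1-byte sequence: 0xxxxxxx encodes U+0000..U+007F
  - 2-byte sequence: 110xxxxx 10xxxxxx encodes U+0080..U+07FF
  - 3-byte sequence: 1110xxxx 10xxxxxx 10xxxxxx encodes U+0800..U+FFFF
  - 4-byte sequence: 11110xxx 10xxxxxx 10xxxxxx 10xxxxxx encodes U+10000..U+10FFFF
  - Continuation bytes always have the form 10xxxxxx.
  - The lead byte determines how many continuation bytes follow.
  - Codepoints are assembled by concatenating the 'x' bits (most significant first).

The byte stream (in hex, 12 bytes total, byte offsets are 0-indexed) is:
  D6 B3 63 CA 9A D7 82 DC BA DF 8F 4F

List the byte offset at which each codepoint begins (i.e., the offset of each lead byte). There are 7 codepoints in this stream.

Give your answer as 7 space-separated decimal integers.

Byte[0]=D6: 2-byte lead, need 1 cont bytes. acc=0x16
Byte[1]=B3: continuation. acc=(acc<<6)|0x33=0x5B3
Completed: cp=U+05B3 (starts at byte 0)
Byte[2]=63: 1-byte ASCII. cp=U+0063
Byte[3]=CA: 2-byte lead, need 1 cont bytes. acc=0xA
Byte[4]=9A: continuation. acc=(acc<<6)|0x1A=0x29A
Completed: cp=U+029A (starts at byte 3)
Byte[5]=D7: 2-byte lead, need 1 cont bytes. acc=0x17
Byte[6]=82: continuation. acc=(acc<<6)|0x02=0x5C2
Completed: cp=U+05C2 (starts at byte 5)
Byte[7]=DC: 2-byte lead, need 1 cont bytes. acc=0x1C
Byte[8]=BA: continuation. acc=(acc<<6)|0x3A=0x73A
Completed: cp=U+073A (starts at byte 7)
Byte[9]=DF: 2-byte lead, need 1 cont bytes. acc=0x1F
Byte[10]=8F: continuation. acc=(acc<<6)|0x0F=0x7CF
Completed: cp=U+07CF (starts at byte 9)
Byte[11]=4F: 1-byte ASCII. cp=U+004F

Answer: 0 2 3 5 7 9 11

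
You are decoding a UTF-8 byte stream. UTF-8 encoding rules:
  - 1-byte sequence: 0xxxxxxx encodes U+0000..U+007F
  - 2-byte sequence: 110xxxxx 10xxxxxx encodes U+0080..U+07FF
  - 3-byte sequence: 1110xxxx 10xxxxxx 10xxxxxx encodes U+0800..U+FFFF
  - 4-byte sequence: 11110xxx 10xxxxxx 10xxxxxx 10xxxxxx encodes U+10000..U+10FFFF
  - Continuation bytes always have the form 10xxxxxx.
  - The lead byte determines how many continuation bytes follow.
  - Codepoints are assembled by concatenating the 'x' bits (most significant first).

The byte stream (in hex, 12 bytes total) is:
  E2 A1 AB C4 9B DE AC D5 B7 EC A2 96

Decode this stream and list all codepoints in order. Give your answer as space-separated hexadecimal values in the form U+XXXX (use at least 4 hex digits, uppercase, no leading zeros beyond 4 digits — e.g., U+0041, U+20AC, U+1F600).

Byte[0]=E2: 3-byte lead, need 2 cont bytes. acc=0x2
Byte[1]=A1: continuation. acc=(acc<<6)|0x21=0xA1
Byte[2]=AB: continuation. acc=(acc<<6)|0x2B=0x286B
Completed: cp=U+286B (starts at byte 0)
Byte[3]=C4: 2-byte lead, need 1 cont bytes. acc=0x4
Byte[4]=9B: continuation. acc=(acc<<6)|0x1B=0x11B
Completed: cp=U+011B (starts at byte 3)
Byte[5]=DE: 2-byte lead, need 1 cont bytes. acc=0x1E
Byte[6]=AC: continuation. acc=(acc<<6)|0x2C=0x7AC
Completed: cp=U+07AC (starts at byte 5)
Byte[7]=D5: 2-byte lead, need 1 cont bytes. acc=0x15
Byte[8]=B7: continuation. acc=(acc<<6)|0x37=0x577
Completed: cp=U+0577 (starts at byte 7)
Byte[9]=EC: 3-byte lead, need 2 cont bytes. acc=0xC
Byte[10]=A2: continuation. acc=(acc<<6)|0x22=0x322
Byte[11]=96: continuation. acc=(acc<<6)|0x16=0xC896
Completed: cp=U+C896 (starts at byte 9)

Answer: U+286B U+011B U+07AC U+0577 U+C896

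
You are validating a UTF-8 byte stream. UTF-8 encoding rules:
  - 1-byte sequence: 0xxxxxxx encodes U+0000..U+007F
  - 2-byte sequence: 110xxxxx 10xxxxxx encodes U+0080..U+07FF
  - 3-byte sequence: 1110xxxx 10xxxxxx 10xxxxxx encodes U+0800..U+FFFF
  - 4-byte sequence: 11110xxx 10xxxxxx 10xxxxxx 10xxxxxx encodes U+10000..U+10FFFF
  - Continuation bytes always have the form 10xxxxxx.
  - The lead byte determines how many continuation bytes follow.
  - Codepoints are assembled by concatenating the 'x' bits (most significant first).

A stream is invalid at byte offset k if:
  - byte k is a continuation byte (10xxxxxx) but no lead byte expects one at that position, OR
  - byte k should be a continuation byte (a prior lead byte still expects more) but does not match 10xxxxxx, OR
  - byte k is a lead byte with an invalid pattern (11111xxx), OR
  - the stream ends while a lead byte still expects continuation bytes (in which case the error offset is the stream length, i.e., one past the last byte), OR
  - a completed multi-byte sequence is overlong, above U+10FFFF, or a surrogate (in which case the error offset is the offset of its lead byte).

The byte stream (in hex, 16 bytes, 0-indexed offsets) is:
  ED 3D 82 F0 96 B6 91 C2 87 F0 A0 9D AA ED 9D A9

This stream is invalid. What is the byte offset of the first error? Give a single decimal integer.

Byte[0]=ED: 3-byte lead, need 2 cont bytes. acc=0xD
Byte[1]=3D: expected 10xxxxxx continuation. INVALID

Answer: 1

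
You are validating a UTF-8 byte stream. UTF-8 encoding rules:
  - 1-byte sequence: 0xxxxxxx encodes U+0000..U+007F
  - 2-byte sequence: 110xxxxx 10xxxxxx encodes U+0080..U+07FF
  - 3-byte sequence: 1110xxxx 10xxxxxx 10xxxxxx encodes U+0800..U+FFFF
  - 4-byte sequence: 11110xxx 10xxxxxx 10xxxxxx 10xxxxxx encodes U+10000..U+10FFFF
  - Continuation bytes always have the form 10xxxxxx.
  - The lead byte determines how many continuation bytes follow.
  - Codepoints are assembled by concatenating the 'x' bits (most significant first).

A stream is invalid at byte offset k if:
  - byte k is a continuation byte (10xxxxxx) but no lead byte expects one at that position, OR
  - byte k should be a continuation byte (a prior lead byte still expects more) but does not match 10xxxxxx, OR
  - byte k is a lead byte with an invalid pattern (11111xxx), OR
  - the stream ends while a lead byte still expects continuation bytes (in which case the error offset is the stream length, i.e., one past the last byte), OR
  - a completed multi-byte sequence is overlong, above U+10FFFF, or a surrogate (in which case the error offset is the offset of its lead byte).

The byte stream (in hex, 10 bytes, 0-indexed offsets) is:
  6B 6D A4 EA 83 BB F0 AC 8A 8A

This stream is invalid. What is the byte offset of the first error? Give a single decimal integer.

Byte[0]=6B: 1-byte ASCII. cp=U+006B
Byte[1]=6D: 1-byte ASCII. cp=U+006D
Byte[2]=A4: INVALID lead byte (not 0xxx/110x/1110/11110)

Answer: 2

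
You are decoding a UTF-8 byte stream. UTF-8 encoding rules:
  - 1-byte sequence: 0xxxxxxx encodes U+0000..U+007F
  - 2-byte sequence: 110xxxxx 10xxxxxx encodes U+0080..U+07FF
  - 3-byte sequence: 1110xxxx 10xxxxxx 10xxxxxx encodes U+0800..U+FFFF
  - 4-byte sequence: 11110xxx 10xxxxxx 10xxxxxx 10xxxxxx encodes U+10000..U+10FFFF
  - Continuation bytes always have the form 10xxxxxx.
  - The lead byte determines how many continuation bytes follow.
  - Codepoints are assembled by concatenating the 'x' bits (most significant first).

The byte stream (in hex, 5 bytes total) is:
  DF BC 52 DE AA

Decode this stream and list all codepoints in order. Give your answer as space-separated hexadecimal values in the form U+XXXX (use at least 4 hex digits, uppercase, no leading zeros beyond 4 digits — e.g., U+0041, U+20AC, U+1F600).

Answer: U+07FC U+0052 U+07AA

Derivation:
Byte[0]=DF: 2-byte lead, need 1 cont bytes. acc=0x1F
Byte[1]=BC: continuation. acc=(acc<<6)|0x3C=0x7FC
Completed: cp=U+07FC (starts at byte 0)
Byte[2]=52: 1-byte ASCII. cp=U+0052
Byte[3]=DE: 2-byte lead, need 1 cont bytes. acc=0x1E
Byte[4]=AA: continuation. acc=(acc<<6)|0x2A=0x7AA
Completed: cp=U+07AA (starts at byte 3)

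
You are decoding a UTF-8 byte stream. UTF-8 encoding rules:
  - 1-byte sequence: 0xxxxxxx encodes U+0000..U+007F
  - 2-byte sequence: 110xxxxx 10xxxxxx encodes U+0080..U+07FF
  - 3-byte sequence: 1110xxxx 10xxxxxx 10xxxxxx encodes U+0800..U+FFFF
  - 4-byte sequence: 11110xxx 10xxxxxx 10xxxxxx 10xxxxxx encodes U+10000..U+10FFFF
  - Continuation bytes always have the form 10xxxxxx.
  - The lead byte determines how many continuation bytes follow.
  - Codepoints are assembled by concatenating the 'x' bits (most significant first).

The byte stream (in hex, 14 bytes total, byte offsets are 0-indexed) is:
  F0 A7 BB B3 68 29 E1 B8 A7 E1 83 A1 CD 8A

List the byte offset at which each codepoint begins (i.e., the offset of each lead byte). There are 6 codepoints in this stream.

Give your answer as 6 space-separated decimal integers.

Answer: 0 4 5 6 9 12

Derivation:
Byte[0]=F0: 4-byte lead, need 3 cont bytes. acc=0x0
Byte[1]=A7: continuation. acc=(acc<<6)|0x27=0x27
Byte[2]=BB: continuation. acc=(acc<<6)|0x3B=0x9FB
Byte[3]=B3: continuation. acc=(acc<<6)|0x33=0x27EF3
Completed: cp=U+27EF3 (starts at byte 0)
Byte[4]=68: 1-byte ASCII. cp=U+0068
Byte[5]=29: 1-byte ASCII. cp=U+0029
Byte[6]=E1: 3-byte lead, need 2 cont bytes. acc=0x1
Byte[7]=B8: continuation. acc=(acc<<6)|0x38=0x78
Byte[8]=A7: continuation. acc=(acc<<6)|0x27=0x1E27
Completed: cp=U+1E27 (starts at byte 6)
Byte[9]=E1: 3-byte lead, need 2 cont bytes. acc=0x1
Byte[10]=83: continuation. acc=(acc<<6)|0x03=0x43
Byte[11]=A1: continuation. acc=(acc<<6)|0x21=0x10E1
Completed: cp=U+10E1 (starts at byte 9)
Byte[12]=CD: 2-byte lead, need 1 cont bytes. acc=0xD
Byte[13]=8A: continuation. acc=(acc<<6)|0x0A=0x34A
Completed: cp=U+034A (starts at byte 12)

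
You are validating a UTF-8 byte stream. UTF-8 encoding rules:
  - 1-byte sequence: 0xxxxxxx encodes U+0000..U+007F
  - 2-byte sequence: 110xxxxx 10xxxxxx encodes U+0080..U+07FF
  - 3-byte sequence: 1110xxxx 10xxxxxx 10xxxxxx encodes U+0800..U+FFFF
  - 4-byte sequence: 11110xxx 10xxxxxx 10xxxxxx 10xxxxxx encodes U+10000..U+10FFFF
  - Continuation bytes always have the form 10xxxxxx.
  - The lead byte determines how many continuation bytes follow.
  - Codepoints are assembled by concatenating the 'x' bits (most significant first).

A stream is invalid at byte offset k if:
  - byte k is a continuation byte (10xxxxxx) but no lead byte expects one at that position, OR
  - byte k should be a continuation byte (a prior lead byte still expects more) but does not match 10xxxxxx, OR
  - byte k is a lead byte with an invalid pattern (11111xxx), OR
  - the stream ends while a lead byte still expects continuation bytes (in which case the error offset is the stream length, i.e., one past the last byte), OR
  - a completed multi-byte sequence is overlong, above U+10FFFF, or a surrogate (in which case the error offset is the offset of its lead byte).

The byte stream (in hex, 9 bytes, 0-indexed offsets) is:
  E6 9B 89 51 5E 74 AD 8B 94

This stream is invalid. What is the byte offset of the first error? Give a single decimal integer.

Answer: 6

Derivation:
Byte[0]=E6: 3-byte lead, need 2 cont bytes. acc=0x6
Byte[1]=9B: continuation. acc=(acc<<6)|0x1B=0x19B
Byte[2]=89: continuation. acc=(acc<<6)|0x09=0x66C9
Completed: cp=U+66C9 (starts at byte 0)
Byte[3]=51: 1-byte ASCII. cp=U+0051
Byte[4]=5E: 1-byte ASCII. cp=U+005E
Byte[5]=74: 1-byte ASCII. cp=U+0074
Byte[6]=AD: INVALID lead byte (not 0xxx/110x/1110/11110)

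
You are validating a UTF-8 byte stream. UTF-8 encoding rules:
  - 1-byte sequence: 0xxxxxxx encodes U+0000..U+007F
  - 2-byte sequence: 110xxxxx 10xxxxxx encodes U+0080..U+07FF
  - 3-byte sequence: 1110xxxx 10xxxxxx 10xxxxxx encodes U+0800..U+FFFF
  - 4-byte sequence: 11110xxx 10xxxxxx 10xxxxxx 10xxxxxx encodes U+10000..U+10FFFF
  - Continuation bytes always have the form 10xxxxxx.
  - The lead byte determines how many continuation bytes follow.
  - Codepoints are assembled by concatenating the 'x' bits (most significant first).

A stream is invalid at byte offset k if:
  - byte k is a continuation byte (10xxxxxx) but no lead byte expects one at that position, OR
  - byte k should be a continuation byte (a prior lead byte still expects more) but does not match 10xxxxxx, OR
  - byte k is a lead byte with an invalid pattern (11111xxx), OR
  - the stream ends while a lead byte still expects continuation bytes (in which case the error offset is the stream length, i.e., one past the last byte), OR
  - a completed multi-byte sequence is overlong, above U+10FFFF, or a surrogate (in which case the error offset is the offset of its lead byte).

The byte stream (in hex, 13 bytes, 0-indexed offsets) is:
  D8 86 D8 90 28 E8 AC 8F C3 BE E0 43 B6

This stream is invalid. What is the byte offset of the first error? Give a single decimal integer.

Byte[0]=D8: 2-byte lead, need 1 cont bytes. acc=0x18
Byte[1]=86: continuation. acc=(acc<<6)|0x06=0x606
Completed: cp=U+0606 (starts at byte 0)
Byte[2]=D8: 2-byte lead, need 1 cont bytes. acc=0x18
Byte[3]=90: continuation. acc=(acc<<6)|0x10=0x610
Completed: cp=U+0610 (starts at byte 2)
Byte[4]=28: 1-byte ASCII. cp=U+0028
Byte[5]=E8: 3-byte lead, need 2 cont bytes. acc=0x8
Byte[6]=AC: continuation. acc=(acc<<6)|0x2C=0x22C
Byte[7]=8F: continuation. acc=(acc<<6)|0x0F=0x8B0F
Completed: cp=U+8B0F (starts at byte 5)
Byte[8]=C3: 2-byte lead, need 1 cont bytes. acc=0x3
Byte[9]=BE: continuation. acc=(acc<<6)|0x3E=0xFE
Completed: cp=U+00FE (starts at byte 8)
Byte[10]=E0: 3-byte lead, need 2 cont bytes. acc=0x0
Byte[11]=43: expected 10xxxxxx continuation. INVALID

Answer: 11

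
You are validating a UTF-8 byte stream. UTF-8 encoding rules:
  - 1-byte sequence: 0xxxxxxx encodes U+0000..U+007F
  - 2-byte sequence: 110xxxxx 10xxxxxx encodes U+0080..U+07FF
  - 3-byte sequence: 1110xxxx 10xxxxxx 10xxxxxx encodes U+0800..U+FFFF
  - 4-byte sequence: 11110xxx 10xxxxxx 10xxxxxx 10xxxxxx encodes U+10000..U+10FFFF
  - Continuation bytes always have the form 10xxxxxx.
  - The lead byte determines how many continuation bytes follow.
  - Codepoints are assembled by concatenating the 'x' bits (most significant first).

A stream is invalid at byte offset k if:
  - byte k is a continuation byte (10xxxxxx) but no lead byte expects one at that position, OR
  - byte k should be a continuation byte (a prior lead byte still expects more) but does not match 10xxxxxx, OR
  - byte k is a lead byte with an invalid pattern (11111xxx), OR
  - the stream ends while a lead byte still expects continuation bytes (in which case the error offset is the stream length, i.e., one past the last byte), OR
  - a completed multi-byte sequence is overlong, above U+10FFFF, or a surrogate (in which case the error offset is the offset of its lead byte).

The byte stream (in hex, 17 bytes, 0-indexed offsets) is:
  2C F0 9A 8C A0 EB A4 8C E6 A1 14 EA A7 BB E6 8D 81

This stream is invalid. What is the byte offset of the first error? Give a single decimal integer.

Byte[0]=2C: 1-byte ASCII. cp=U+002C
Byte[1]=F0: 4-byte lead, need 3 cont bytes. acc=0x0
Byte[2]=9A: continuation. acc=(acc<<6)|0x1A=0x1A
Byte[3]=8C: continuation. acc=(acc<<6)|0x0C=0x68C
Byte[4]=A0: continuation. acc=(acc<<6)|0x20=0x1A320
Completed: cp=U+1A320 (starts at byte 1)
Byte[5]=EB: 3-byte lead, need 2 cont bytes. acc=0xB
Byte[6]=A4: continuation. acc=(acc<<6)|0x24=0x2E4
Byte[7]=8C: continuation. acc=(acc<<6)|0x0C=0xB90C
Completed: cp=U+B90C (starts at byte 5)
Byte[8]=E6: 3-byte lead, need 2 cont bytes. acc=0x6
Byte[9]=A1: continuation. acc=(acc<<6)|0x21=0x1A1
Byte[10]=14: expected 10xxxxxx continuation. INVALID

Answer: 10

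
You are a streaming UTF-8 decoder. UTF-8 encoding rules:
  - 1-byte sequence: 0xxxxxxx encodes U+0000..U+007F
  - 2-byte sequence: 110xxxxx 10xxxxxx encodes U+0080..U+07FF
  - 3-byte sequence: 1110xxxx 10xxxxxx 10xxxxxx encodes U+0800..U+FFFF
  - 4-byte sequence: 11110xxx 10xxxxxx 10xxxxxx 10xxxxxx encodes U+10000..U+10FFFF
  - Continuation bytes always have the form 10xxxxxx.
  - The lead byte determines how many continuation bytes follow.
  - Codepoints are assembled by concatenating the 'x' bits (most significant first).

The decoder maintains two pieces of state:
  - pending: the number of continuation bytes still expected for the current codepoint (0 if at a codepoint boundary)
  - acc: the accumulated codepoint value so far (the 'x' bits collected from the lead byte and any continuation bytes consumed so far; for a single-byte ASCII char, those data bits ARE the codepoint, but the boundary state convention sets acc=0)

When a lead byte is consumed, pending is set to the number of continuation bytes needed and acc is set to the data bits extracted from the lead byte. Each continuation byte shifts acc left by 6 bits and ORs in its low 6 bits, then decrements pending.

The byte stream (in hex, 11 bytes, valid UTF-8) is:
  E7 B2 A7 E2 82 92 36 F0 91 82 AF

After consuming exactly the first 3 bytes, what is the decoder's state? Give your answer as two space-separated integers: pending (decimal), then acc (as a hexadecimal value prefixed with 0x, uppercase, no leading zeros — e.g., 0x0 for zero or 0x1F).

Byte[0]=E7: 3-byte lead. pending=2, acc=0x7
Byte[1]=B2: continuation. acc=(acc<<6)|0x32=0x1F2, pending=1
Byte[2]=A7: continuation. acc=(acc<<6)|0x27=0x7CA7, pending=0

Answer: 0 0x7CA7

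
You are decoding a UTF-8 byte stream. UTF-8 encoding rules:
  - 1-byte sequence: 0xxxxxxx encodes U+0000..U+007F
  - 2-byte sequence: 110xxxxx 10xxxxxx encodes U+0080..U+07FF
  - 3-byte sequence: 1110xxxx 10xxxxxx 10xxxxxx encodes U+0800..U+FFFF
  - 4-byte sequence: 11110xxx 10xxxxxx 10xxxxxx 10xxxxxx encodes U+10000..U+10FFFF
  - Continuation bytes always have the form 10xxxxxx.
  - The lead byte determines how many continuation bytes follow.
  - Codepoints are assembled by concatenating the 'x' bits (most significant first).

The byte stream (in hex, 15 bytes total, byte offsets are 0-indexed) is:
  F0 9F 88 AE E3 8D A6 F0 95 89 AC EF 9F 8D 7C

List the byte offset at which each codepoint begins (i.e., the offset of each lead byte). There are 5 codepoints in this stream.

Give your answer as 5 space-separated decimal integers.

Byte[0]=F0: 4-byte lead, need 3 cont bytes. acc=0x0
Byte[1]=9F: continuation. acc=(acc<<6)|0x1F=0x1F
Byte[2]=88: continuation. acc=(acc<<6)|0x08=0x7C8
Byte[3]=AE: continuation. acc=(acc<<6)|0x2E=0x1F22E
Completed: cp=U+1F22E (starts at byte 0)
Byte[4]=E3: 3-byte lead, need 2 cont bytes. acc=0x3
Byte[5]=8D: continuation. acc=(acc<<6)|0x0D=0xCD
Byte[6]=A6: continuation. acc=(acc<<6)|0x26=0x3366
Completed: cp=U+3366 (starts at byte 4)
Byte[7]=F0: 4-byte lead, need 3 cont bytes. acc=0x0
Byte[8]=95: continuation. acc=(acc<<6)|0x15=0x15
Byte[9]=89: continuation. acc=(acc<<6)|0x09=0x549
Byte[10]=AC: continuation. acc=(acc<<6)|0x2C=0x1526C
Completed: cp=U+1526C (starts at byte 7)
Byte[11]=EF: 3-byte lead, need 2 cont bytes. acc=0xF
Byte[12]=9F: continuation. acc=(acc<<6)|0x1F=0x3DF
Byte[13]=8D: continuation. acc=(acc<<6)|0x0D=0xF7CD
Completed: cp=U+F7CD (starts at byte 11)
Byte[14]=7C: 1-byte ASCII. cp=U+007C

Answer: 0 4 7 11 14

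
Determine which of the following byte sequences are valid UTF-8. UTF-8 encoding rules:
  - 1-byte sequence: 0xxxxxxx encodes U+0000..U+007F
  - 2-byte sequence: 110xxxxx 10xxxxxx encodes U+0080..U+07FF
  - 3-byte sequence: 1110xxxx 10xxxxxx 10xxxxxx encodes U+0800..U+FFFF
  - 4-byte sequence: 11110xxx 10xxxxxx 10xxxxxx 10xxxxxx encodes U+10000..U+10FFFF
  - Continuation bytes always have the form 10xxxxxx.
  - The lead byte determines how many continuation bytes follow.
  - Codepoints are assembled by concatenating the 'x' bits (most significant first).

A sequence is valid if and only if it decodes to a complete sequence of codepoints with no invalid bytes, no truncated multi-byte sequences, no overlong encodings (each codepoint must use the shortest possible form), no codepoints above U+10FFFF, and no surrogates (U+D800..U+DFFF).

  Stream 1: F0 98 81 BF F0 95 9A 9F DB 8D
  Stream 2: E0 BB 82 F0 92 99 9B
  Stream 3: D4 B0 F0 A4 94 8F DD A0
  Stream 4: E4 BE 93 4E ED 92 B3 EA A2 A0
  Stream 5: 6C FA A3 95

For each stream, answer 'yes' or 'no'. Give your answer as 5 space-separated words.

Stream 1: decodes cleanly. VALID
Stream 2: decodes cleanly. VALID
Stream 3: decodes cleanly. VALID
Stream 4: decodes cleanly. VALID
Stream 5: error at byte offset 1. INVALID

Answer: yes yes yes yes no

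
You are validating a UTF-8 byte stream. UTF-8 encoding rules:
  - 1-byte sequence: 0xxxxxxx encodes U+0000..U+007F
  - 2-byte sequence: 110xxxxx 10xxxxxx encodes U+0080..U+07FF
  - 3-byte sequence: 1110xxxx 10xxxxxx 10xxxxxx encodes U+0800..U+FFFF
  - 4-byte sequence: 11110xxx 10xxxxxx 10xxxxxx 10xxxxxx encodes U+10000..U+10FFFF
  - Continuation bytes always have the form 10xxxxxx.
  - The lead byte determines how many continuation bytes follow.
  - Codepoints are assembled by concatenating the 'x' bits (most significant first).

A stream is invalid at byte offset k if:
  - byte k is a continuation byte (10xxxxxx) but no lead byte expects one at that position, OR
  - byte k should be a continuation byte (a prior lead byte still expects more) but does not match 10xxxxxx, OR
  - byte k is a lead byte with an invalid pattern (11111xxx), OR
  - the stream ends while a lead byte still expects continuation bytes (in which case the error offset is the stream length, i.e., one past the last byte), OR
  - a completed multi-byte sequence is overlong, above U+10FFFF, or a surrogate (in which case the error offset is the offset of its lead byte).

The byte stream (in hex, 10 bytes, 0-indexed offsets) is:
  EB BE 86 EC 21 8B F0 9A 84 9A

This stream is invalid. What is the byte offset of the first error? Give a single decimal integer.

Answer: 4

Derivation:
Byte[0]=EB: 3-byte lead, need 2 cont bytes. acc=0xB
Byte[1]=BE: continuation. acc=(acc<<6)|0x3E=0x2FE
Byte[2]=86: continuation. acc=(acc<<6)|0x06=0xBF86
Completed: cp=U+BF86 (starts at byte 0)
Byte[3]=EC: 3-byte lead, need 2 cont bytes. acc=0xC
Byte[4]=21: expected 10xxxxxx continuation. INVALID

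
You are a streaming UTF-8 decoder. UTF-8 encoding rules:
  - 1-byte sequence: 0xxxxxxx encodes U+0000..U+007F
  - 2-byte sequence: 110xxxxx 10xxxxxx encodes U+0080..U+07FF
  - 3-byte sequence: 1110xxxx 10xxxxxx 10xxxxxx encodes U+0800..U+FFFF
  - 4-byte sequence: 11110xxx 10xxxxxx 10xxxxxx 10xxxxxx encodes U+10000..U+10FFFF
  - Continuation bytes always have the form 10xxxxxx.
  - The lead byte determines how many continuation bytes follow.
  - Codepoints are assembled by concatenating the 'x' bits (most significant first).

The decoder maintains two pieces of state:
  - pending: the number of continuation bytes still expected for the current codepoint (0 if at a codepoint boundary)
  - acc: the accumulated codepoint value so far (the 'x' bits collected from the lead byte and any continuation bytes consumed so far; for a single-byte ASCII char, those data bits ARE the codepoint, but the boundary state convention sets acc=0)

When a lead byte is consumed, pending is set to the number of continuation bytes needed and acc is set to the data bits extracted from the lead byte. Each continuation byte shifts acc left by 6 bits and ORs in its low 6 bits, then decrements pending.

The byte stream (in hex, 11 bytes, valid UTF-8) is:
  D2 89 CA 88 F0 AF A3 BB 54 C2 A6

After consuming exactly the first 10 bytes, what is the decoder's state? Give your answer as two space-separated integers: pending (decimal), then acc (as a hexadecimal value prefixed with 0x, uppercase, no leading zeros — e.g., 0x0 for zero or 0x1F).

Byte[0]=D2: 2-byte lead. pending=1, acc=0x12
Byte[1]=89: continuation. acc=(acc<<6)|0x09=0x489, pending=0
Byte[2]=CA: 2-byte lead. pending=1, acc=0xA
Byte[3]=88: continuation. acc=(acc<<6)|0x08=0x288, pending=0
Byte[4]=F0: 4-byte lead. pending=3, acc=0x0
Byte[5]=AF: continuation. acc=(acc<<6)|0x2F=0x2F, pending=2
Byte[6]=A3: continuation. acc=(acc<<6)|0x23=0xBE3, pending=1
Byte[7]=BB: continuation. acc=(acc<<6)|0x3B=0x2F8FB, pending=0
Byte[8]=54: 1-byte. pending=0, acc=0x0
Byte[9]=C2: 2-byte lead. pending=1, acc=0x2

Answer: 1 0x2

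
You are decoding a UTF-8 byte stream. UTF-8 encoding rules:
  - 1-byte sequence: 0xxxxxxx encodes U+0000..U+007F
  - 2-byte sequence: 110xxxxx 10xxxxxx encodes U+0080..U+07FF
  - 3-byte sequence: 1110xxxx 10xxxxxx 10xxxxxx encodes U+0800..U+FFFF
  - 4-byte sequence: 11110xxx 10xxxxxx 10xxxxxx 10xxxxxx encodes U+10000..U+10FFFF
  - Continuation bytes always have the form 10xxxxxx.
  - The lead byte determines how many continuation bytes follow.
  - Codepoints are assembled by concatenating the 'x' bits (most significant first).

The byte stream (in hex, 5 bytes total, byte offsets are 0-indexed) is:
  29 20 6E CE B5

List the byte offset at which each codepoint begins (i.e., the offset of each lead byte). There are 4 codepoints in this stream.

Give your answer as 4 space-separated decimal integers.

Answer: 0 1 2 3

Derivation:
Byte[0]=29: 1-byte ASCII. cp=U+0029
Byte[1]=20: 1-byte ASCII. cp=U+0020
Byte[2]=6E: 1-byte ASCII. cp=U+006E
Byte[3]=CE: 2-byte lead, need 1 cont bytes. acc=0xE
Byte[4]=B5: continuation. acc=(acc<<6)|0x35=0x3B5
Completed: cp=U+03B5 (starts at byte 3)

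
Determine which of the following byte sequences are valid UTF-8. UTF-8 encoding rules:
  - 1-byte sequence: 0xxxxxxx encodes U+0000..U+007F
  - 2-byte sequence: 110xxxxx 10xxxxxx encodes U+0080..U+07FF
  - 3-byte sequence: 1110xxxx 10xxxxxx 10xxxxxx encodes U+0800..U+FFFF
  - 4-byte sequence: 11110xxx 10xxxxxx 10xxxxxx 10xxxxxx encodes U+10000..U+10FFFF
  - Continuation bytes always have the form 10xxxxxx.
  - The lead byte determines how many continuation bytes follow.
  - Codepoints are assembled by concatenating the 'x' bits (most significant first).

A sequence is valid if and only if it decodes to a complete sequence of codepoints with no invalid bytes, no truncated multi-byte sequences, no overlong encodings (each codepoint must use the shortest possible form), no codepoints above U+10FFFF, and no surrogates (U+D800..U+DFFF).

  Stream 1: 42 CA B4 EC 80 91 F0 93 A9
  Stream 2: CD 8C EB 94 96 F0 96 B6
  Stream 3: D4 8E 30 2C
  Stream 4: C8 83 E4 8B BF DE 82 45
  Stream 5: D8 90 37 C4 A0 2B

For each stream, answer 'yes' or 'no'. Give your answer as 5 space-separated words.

Stream 1: error at byte offset 9. INVALID
Stream 2: error at byte offset 8. INVALID
Stream 3: decodes cleanly. VALID
Stream 4: decodes cleanly. VALID
Stream 5: decodes cleanly. VALID

Answer: no no yes yes yes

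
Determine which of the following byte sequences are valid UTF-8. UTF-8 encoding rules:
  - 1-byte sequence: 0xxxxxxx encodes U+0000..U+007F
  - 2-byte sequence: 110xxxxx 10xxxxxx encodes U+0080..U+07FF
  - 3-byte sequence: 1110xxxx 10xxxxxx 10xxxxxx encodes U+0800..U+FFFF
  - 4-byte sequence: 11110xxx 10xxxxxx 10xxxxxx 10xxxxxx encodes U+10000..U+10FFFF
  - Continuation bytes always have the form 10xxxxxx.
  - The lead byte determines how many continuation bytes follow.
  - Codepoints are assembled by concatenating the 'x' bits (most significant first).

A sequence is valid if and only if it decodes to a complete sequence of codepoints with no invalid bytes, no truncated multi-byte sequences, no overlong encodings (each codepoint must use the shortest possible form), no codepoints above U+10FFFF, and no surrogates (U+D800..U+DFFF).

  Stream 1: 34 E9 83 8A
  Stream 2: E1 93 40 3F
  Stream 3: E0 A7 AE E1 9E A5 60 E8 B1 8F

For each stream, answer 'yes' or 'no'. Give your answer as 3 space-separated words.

Answer: yes no yes

Derivation:
Stream 1: decodes cleanly. VALID
Stream 2: error at byte offset 2. INVALID
Stream 3: decodes cleanly. VALID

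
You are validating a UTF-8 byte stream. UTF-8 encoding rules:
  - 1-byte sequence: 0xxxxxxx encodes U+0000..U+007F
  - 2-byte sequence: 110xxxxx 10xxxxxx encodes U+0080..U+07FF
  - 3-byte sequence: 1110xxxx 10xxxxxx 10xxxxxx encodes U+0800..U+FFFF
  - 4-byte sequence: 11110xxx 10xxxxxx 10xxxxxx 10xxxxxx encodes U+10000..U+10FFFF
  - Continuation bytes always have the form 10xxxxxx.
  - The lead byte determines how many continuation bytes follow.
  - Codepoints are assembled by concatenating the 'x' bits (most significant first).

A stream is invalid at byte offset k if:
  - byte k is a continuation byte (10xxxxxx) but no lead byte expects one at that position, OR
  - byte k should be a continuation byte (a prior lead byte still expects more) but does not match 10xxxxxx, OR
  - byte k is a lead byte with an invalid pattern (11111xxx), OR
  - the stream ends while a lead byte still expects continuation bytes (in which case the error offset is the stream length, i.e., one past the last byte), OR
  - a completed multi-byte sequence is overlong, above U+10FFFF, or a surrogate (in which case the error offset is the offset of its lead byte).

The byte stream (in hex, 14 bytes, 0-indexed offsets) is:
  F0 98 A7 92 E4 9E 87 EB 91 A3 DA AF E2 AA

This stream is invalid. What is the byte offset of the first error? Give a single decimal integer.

Byte[0]=F0: 4-byte lead, need 3 cont bytes. acc=0x0
Byte[1]=98: continuation. acc=(acc<<6)|0x18=0x18
Byte[2]=A7: continuation. acc=(acc<<6)|0x27=0x627
Byte[3]=92: continuation. acc=(acc<<6)|0x12=0x189D2
Completed: cp=U+189D2 (starts at byte 0)
Byte[4]=E4: 3-byte lead, need 2 cont bytes. acc=0x4
Byte[5]=9E: continuation. acc=(acc<<6)|0x1E=0x11E
Byte[6]=87: continuation. acc=(acc<<6)|0x07=0x4787
Completed: cp=U+4787 (starts at byte 4)
Byte[7]=EB: 3-byte lead, need 2 cont bytes. acc=0xB
Byte[8]=91: continuation. acc=(acc<<6)|0x11=0x2D1
Byte[9]=A3: continuation. acc=(acc<<6)|0x23=0xB463
Completed: cp=U+B463 (starts at byte 7)
Byte[10]=DA: 2-byte lead, need 1 cont bytes. acc=0x1A
Byte[11]=AF: continuation. acc=(acc<<6)|0x2F=0x6AF
Completed: cp=U+06AF (starts at byte 10)
Byte[12]=E2: 3-byte lead, need 2 cont bytes. acc=0x2
Byte[13]=AA: continuation. acc=(acc<<6)|0x2A=0xAA
Byte[14]: stream ended, expected continuation. INVALID

Answer: 14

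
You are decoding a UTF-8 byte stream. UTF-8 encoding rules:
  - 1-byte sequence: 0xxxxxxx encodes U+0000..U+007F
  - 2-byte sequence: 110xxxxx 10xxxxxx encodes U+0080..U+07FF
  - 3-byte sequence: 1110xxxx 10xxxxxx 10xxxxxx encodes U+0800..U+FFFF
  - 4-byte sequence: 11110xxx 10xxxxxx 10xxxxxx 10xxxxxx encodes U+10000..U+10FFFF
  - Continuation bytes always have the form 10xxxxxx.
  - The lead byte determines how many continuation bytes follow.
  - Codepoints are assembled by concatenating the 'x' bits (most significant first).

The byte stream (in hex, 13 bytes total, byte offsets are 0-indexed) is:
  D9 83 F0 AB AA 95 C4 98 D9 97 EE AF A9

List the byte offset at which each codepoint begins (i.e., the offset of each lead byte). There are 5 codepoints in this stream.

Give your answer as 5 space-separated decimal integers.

Byte[0]=D9: 2-byte lead, need 1 cont bytes. acc=0x19
Byte[1]=83: continuation. acc=(acc<<6)|0x03=0x643
Completed: cp=U+0643 (starts at byte 0)
Byte[2]=F0: 4-byte lead, need 3 cont bytes. acc=0x0
Byte[3]=AB: continuation. acc=(acc<<6)|0x2B=0x2B
Byte[4]=AA: continuation. acc=(acc<<6)|0x2A=0xAEA
Byte[5]=95: continuation. acc=(acc<<6)|0x15=0x2BA95
Completed: cp=U+2BA95 (starts at byte 2)
Byte[6]=C4: 2-byte lead, need 1 cont bytes. acc=0x4
Byte[7]=98: continuation. acc=(acc<<6)|0x18=0x118
Completed: cp=U+0118 (starts at byte 6)
Byte[8]=D9: 2-byte lead, need 1 cont bytes. acc=0x19
Byte[9]=97: continuation. acc=(acc<<6)|0x17=0x657
Completed: cp=U+0657 (starts at byte 8)
Byte[10]=EE: 3-byte lead, need 2 cont bytes. acc=0xE
Byte[11]=AF: continuation. acc=(acc<<6)|0x2F=0x3AF
Byte[12]=A9: continuation. acc=(acc<<6)|0x29=0xEBE9
Completed: cp=U+EBE9 (starts at byte 10)

Answer: 0 2 6 8 10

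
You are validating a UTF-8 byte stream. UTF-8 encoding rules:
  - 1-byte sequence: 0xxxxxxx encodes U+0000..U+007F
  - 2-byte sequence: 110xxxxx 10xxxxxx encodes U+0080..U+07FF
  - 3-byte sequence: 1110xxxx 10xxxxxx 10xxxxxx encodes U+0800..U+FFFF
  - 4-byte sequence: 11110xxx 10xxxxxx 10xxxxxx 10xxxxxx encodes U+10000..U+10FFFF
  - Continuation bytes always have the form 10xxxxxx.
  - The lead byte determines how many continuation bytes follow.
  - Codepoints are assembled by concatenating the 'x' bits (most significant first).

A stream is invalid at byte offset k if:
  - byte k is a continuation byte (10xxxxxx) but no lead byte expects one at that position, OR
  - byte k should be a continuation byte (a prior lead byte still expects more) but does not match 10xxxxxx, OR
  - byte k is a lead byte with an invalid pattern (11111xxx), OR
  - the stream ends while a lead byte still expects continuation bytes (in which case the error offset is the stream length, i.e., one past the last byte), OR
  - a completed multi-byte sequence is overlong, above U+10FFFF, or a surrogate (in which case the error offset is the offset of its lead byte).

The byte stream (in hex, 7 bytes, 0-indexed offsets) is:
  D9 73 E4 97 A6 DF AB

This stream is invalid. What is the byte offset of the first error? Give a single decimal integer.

Answer: 1

Derivation:
Byte[0]=D9: 2-byte lead, need 1 cont bytes. acc=0x19
Byte[1]=73: expected 10xxxxxx continuation. INVALID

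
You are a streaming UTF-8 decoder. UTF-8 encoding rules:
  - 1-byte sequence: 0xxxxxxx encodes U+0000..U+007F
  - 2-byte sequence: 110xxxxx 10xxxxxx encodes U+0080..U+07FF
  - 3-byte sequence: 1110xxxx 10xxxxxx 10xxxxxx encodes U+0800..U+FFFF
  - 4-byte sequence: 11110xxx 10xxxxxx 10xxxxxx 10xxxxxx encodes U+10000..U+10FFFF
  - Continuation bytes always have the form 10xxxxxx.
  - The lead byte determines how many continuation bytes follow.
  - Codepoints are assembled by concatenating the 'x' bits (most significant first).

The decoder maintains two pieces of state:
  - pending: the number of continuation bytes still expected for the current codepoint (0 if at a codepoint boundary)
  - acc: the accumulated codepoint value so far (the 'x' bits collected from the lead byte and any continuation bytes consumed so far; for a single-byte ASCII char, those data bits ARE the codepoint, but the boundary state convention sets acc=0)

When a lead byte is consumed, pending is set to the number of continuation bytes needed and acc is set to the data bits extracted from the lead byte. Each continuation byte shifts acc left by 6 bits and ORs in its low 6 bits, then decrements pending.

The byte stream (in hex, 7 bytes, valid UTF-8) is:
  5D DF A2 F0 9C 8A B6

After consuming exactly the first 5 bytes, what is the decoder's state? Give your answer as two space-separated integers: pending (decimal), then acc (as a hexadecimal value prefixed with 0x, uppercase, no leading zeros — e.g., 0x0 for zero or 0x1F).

Byte[0]=5D: 1-byte. pending=0, acc=0x0
Byte[1]=DF: 2-byte lead. pending=1, acc=0x1F
Byte[2]=A2: continuation. acc=(acc<<6)|0x22=0x7E2, pending=0
Byte[3]=F0: 4-byte lead. pending=3, acc=0x0
Byte[4]=9C: continuation. acc=(acc<<6)|0x1C=0x1C, pending=2

Answer: 2 0x1C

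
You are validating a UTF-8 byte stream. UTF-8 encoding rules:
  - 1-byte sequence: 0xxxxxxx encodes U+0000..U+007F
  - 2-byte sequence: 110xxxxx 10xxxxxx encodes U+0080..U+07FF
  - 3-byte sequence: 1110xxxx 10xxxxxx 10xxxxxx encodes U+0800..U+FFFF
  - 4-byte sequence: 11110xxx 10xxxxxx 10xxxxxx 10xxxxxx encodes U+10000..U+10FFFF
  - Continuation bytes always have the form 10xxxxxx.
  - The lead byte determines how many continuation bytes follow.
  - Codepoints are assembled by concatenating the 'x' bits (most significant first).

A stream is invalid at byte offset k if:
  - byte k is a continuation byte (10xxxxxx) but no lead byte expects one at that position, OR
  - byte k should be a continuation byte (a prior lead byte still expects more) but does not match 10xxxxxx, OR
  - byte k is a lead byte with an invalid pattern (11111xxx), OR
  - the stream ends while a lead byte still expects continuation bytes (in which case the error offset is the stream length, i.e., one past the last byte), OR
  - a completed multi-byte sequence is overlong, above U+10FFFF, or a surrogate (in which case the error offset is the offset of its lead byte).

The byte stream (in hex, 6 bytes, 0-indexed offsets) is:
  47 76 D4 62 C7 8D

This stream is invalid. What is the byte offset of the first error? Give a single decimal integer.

Answer: 3

Derivation:
Byte[0]=47: 1-byte ASCII. cp=U+0047
Byte[1]=76: 1-byte ASCII. cp=U+0076
Byte[2]=D4: 2-byte lead, need 1 cont bytes. acc=0x14
Byte[3]=62: expected 10xxxxxx continuation. INVALID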